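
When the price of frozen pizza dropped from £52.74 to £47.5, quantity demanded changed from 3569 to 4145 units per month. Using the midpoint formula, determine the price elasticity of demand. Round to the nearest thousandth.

-1.428

%ΔQ = (4145 − 3569)/[(3569 + 4145)/2] = 576/3857 ≈ 0.1493.
%ΔP = (47.5 − 52.74)/[(52.74 + 47.5)/2] = -5.24/50.12 ≈ -0.1045.
Arc elasticity E = %ΔQ/%ΔP ≈ 0.1493/-0.1045 ≈ -1.428.
|E| > 1: demand is elastic over this range.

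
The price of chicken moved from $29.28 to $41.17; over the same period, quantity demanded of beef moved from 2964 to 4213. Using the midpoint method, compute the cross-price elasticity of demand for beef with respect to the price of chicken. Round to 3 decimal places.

%ΔQ_x = (4213 − 2964)/[(2964+4213)/2] = 1249/3588.5 ≈ 0.3481.
%ΔP_y = (41.17 − 29.28)/[(29.28+41.17)/2] ≈ 0.3375.
E_xy = 0.3481/0.3375 ≈ 1.031.
E_xy > 0, so beef and chicken are substitutes.

1.031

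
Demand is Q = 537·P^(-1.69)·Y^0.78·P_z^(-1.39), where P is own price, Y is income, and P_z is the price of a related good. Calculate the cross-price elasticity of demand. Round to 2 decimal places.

-1.39

For a Cobb–Douglas (constant-elasticity) form Q = A·P_z^α·…, the elasticity with respect to P_z equals the exponent α at every point.
Here the exponent on P_z is -1.39, so the cross-price elasticity of demand is -1.39.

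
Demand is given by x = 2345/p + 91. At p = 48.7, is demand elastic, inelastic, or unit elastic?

inelastic

At p = 48.7, x = 139.152.
dx/dp = −2345/p² = −0.9887.
Point elasticity E = (dx/dp)·(p/x) = -0.9887 × 48.7/139.152 ≈ -0.346.
|E| ≈ 0.346 < 1, so demand is inelastic.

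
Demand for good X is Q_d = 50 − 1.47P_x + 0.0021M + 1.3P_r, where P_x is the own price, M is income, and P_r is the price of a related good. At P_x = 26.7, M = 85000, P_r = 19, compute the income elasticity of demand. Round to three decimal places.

0.834

Substituting, Q_d = 50 − 1.47(26.7) + 0.0021(85000) + 1.3(19) = 50 − 39.249 + 178.5 + 24.7 = 213.951.
∂Q_d/∂M = +0.0021, so E_I = 0.0021·(85000/213.951) ≈ 0.834.
E_I ∈ (0,1): normal good (necessity).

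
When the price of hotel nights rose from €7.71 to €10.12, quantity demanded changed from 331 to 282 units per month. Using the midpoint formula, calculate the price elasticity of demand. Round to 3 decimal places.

-0.591

%ΔQ = (282 − 331)/[(331 + 282)/2] = -49/306.5 ≈ -0.1599.
%Δp = (10.12 − 7.71)/[(7.71 + 10.12)/2] = 2.41/8.915 ≈ 0.2703.
Arc elasticity E = %ΔQ/%Δp ≈ -0.1599/0.2703 ≈ -0.591.
|E| < 1: demand is inelastic over this range.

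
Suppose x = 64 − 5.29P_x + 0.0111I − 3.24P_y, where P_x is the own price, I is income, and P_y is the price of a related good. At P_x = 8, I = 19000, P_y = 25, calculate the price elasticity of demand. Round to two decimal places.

x = 64 − 5.29(8) + 0.0111(19000) − 3.24(25) = 64 − 42.32 + 210.9 − 81 = 151.58.
∂x/∂P_x = −5.29, so E_p = (−5.29)·(8/151.58) ≈ -0.28.
|E_p| < 1: demand is inelastic.

-0.28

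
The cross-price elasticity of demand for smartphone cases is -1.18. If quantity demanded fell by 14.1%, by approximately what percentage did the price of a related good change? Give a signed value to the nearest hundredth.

11.95

%ΔQ ≈ E × %ΔP_y ⇒ %ΔP_y = %ΔQ / E = (-14.1%)/(-1.18) ≈ 11.95%.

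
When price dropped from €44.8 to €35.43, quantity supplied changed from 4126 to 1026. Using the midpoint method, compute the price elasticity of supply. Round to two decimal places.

5.15

%Δq = (1026 − 4126)/[(4126 + 1026)/2] = -3100/2576 ≈ -1.2034.
%Δp = (35.43 − 44.8)/[(44.8 + 35.43)/2] = -9.37/40.115 ≈ -0.2336.
Arc elasticity E = %Δq/%Δp ≈ -1.2034/-0.2336 ≈ 5.15.
|E| > 1: supply is elastic over this range.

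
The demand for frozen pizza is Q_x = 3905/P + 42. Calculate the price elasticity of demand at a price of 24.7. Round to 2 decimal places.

-0.79

At P = 24.7, Q_x = 200.0972.
dQ_x/dP = −3905/P² = −6.4007.
Point elasticity E = (dQ_x/dP)·(P/Q_x) = -6.4007 × 24.7/200.0972 ≈ -0.79.
|E| < 1, so demand is inelastic at this price.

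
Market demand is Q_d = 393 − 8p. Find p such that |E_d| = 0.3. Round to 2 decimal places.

11.34

Set −bp/(a − bp) = −0.3 ⇒ bp = 0.3(a − bp) ⇒ bp(1+0.3) = 0.3·a.
p = 0.3·393/(8·1.3) ≈ 11.34.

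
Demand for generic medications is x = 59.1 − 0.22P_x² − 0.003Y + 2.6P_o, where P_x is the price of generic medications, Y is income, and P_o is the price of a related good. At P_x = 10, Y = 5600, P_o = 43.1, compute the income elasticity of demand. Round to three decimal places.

-0.127

Substituting, x = 59.1 − 0.22(10)² − 0.003(5600) + 2.6(43.1) = 59.1 − 22 − 16.8 + 112.06 = 132.36.
∂x/∂Y = −0.003, so E_I = -0.003·(5600/132.36) ≈ -0.127.
E_I < 0: inferior good.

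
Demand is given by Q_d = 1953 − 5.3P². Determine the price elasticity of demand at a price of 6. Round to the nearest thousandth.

-0.217

At P = 6, Q_d = 1762.2.
dQ_d/dP = −2·5.3·P = −63.6.
Point elasticity E = (dQ_d/dP)·(P/Q_d) = -63.6 × 6/1762.2 ≈ -0.217.
|E| < 1, so demand is inelastic at this price.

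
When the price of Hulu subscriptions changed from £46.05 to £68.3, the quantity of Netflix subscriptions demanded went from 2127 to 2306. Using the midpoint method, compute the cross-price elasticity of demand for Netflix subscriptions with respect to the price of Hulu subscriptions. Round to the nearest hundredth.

%ΔQ_x = (2306 − 2127)/[(2127+2306)/2] = 179/2216.5 ≈ 0.0808.
%ΔP_y = (68.3 − 46.05)/[(46.05+68.3)/2] ≈ 0.3892.
E_xy = 0.0808/0.3892 ≈ 0.21.
E_xy > 0, so Netflix subscriptions and Hulu subscriptions are substitutes.

0.21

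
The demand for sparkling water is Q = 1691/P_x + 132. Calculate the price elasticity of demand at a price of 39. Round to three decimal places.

-0.247

At P_x = 39, Q = 175.359.
dQ/dP_x = −1691/P_x² = −1.1118.
Point elasticity E = (dQ/dP_x)·(P_x/Q) = -1.1118 × 39/175.359 ≈ -0.247.
|E| < 1, so demand is inelastic at this price.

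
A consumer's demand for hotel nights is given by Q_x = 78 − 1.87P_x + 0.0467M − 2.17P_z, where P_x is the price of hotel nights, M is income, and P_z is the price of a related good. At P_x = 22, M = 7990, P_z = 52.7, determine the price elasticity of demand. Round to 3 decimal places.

-0.139

Evaluating quantity at (P_x, M, P_z) gives Q_x = 78 − 1.87(22) + 0.0467(7990) − 2.17(52.7) = 78 − 41.14 + 373.133 − 114.359 = 295.634.
∂Q_x/∂P_x = −1.87, so E_p = (−1.87)·(22/295.634) ≈ -0.139.
|E_p| < 1: demand is inelastic.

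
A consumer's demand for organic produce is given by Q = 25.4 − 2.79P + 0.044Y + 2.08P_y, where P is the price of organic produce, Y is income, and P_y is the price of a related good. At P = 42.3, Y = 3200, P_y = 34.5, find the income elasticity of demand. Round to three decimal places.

1.174

Evaluating quantity at (P, Y, P_y) gives Q = 25.4 − 2.79(42.3) + 0.044(3200) + 2.08(34.5) = 25.4 − 118.017 + 140.8 + 71.76 = 119.943.
∂Q/∂Y = +0.044, so E_I = 0.044·(3200/119.943) ≈ 1.174.
E_I > 1: normal good (luxury).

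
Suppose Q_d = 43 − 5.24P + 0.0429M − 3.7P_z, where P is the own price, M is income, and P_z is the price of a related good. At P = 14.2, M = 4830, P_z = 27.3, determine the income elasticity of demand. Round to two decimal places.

2.77

Q_d = 43 − 5.24(14.2) + 0.0429(4830) − 3.7(27.3) = 43 − 74.408 + 207.207 − 101.01 = 74.789.
∂Q_d/∂M = +0.0429, so E_I = 0.0429·(4830/74.789) ≈ 2.77.
E_I > 1: normal good (luxury).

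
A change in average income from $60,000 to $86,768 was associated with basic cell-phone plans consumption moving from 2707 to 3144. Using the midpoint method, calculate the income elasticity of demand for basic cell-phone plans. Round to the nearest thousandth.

%ΔQ = (3144 − 2707)/[(2707+3144)/2] = 437/2925.5 ≈ 0.1494.
%ΔM = (86,768 − 60,000)/[(60,000+86,768)/2] = 26768/73384 ≈ 0.3648.
E_I = %ΔQ/%ΔM ≈ 0.410.
E_I ∈ (0,1): normal good (necessity).

0.410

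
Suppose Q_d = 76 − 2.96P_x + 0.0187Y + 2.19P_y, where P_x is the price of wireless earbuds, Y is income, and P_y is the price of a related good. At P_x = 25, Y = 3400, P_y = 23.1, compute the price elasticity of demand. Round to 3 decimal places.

Evaluating quantity at (P_x, Y, P_y) gives Q_d = 76 − 2.96(25) + 0.0187(3400) + 2.19(23.1) = 76 − 74 + 63.58 + 50.589 = 116.169.
∂Q_d/∂P_x = −2.96, so E_p = (−2.96)·(25/116.169) ≈ -0.637.
|E_p| < 1: demand is inelastic.

-0.637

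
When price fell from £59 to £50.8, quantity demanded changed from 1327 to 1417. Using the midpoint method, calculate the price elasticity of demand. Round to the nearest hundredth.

%Δq = (1417 − 1327)/[(1327 + 1417)/2] = 90/1372 ≈ 0.0656.
%ΔP = (50.8 − 59)/[(59 + 50.8)/2] = -8.2/54.9 ≈ -0.1494.
Arc elasticity E = %Δq/%ΔP ≈ 0.0656/-0.1494 ≈ -0.44.
|E| < 1: demand is inelastic over this range.

-0.44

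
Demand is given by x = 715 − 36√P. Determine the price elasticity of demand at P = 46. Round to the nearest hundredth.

-0.26

At P = 46, x = 470.8361.
dx/dP = −36/(2√P) = −36/(2·6.7823).
Point elasticity E = (dx/dP)·(P/x) = -2.654 × 46/470.8361 ≈ -0.26.
|E| < 1, so demand is inelastic at this price.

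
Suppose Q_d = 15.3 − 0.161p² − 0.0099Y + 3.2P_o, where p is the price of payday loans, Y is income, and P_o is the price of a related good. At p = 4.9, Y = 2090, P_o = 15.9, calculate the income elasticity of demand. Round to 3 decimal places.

-0.497

Substituting, Q_d = 15.3 − 0.161(4.9)² − 0.0099(2090) + 3.2(15.9) = 15.3 − 3.8656 − 20.691 + 50.88 = 41.6234.
∂Q_d/∂Y = −0.0099, so E_I = -0.0099·(2090/41.6234) ≈ -0.497.
E_I < 0: inferior good.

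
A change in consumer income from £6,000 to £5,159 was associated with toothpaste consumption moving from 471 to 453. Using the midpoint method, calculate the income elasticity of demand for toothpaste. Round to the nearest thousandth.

0.258

%ΔQ = (453 − 471)/[(471+453)/2] = -18/462 ≈ -0.0390.
%ΔY = (5,159 − 6,000)/[(6,000+5,159)/2] = -841/5579.5 ≈ -0.1507.
E_I = %ΔQ/%ΔY ≈ 0.258.
E_I ∈ (0,1): normal good (necessity).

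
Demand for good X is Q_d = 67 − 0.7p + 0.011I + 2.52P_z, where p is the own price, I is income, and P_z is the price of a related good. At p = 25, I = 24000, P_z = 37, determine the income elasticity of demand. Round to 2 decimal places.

0.65

At the given point, Q_d = 67 − 0.7(25) + 0.011(24000) + 2.52(37) = 67 − 17.5 + 264 + 93.24 = 406.74.
∂Q_d/∂I = +0.011, so E_I = 0.011·(24000/406.74) ≈ 0.65.
E_I ∈ (0,1): normal good (necessity).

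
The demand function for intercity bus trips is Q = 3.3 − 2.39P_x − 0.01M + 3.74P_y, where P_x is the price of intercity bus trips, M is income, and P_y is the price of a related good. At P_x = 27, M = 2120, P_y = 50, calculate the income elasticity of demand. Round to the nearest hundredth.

Q = 3.3 − 2.39(27) − 0.01(2120) + 3.74(50) = 3.3 − 64.53 − 21.2 + 187 = 104.57.
∂Q/∂M = −0.01, so E_I = -0.01·(2120/104.57) ≈ -0.20.
E_I < 0: inferior good.

-0.20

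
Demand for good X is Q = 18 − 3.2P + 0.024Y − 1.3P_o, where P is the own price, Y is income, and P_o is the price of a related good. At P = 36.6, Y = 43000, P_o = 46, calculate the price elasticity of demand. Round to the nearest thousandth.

At the given point, Q = 18 − 3.2(36.6) + 0.024(43000) − 1.3(46) = 18 − 117.12 + 1032 − 59.8 = 873.08.
∂Q/∂P = −3.2, so E_p = (−3.2)·(36.6/873.08) ≈ -0.134.
|E_p| < 1: demand is inelastic.

-0.134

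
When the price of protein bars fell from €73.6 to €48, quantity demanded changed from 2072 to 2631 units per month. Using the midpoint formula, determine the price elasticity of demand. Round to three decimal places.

-0.565

%Δq = (2631 − 2072)/[(2072 + 2631)/2] = 559/2351.5 ≈ 0.2377.
%Δp = (48 − 73.6)/[(73.6 + 48)/2] = -25.6/60.8 ≈ -0.4211.
Arc elasticity E = %Δq/%Δp ≈ 0.2377/-0.4211 ≈ -0.565.
|E| < 1: demand is inelastic over this range.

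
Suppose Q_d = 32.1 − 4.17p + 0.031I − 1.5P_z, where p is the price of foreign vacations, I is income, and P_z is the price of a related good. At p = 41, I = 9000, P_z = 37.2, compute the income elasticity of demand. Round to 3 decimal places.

3.308

Q_d = 32.1 − 4.17(41) + 0.031(9000) − 1.5(37.2) = 32.1 − 170.97 + 279 − 55.8 = 84.33.
∂Q_d/∂I = +0.031, so E_I = 0.031·(9000/84.33) ≈ 3.308.
E_I > 1: normal good (luxury).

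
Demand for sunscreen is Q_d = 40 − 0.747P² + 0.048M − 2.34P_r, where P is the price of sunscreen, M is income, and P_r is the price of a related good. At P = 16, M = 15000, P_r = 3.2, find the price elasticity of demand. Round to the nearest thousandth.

-0.681

First evaluate Q_d: 40 − 0.747(16)² + 0.048(15000) − 2.34(3.2) = 40 − 191.232 + 720 − 7.488 = 561.28.
∂Q_d/∂P = −2·0.747·P = -23.904, so E_p = -23.904·(16/561.28) ≈ -0.681.
|E_p| < 1: demand is inelastic.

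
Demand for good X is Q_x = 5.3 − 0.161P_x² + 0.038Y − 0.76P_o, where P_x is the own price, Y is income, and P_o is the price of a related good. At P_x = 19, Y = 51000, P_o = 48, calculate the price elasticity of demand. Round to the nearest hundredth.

-0.06

Substituting, Q_x = 5.3 − 0.161(19)² + 0.038(51000) − 0.76(48) = 5.3 − 58.121 + 1938 − 36.48 = 1848.699.
∂Q_x/∂P_x = −2·0.161·P_x = -6.118, so E_p = -6.118·(19/1848.699) ≈ -0.06.
|E_p| < 1: demand is inelastic.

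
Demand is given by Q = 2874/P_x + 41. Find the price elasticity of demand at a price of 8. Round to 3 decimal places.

At P_x = 8, Q = 400.25.
dQ/dP_x = −2874/P_x² = −44.9062.
Point elasticity E = (dQ/dP_x)·(P_x/Q) = -44.9063 × 8/400.25 ≈ -0.898.
|E| < 1, so demand is inelastic at this price.

-0.898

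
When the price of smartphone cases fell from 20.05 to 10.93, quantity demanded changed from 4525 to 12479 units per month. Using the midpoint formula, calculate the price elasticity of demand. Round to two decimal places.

-1.59

%ΔQ = (12479 − 4525)/[(4525 + 12479)/2] = 7954/8502 ≈ 0.9355.
%Δp = (10.93 − 20.05)/[(20.05 + 10.93)/2] = -9.12/15.49 ≈ -0.5888.
Arc elasticity E = %ΔQ/%Δp ≈ 0.9355/-0.5888 ≈ -1.59.
|E| > 1: demand is elastic over this range.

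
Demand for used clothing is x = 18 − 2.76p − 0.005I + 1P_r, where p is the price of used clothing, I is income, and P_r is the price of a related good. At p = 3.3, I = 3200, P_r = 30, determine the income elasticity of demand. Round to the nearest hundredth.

x = 18 − 2.76(3.3) − 0.005(3200) + 1(30) = 18 − 9.108 − 16 + 30 = 22.892.
∂x/∂I = −0.005, so E_I = -0.005·(3200/22.892) ≈ -0.70.
E_I < 0: inferior good.

-0.70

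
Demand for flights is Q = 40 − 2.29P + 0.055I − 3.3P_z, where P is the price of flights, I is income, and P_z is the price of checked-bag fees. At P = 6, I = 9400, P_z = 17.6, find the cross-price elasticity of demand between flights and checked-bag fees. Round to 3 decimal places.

-0.120

Q = 40 − 2.29(6) + 0.055(9400) − 3.3(17.6) = 40 − 13.74 + 517 − 58.08 = 485.18.
∂Q/∂P_z = −3.3, so E_xy = -3.3·(17.6/485.18) ≈ -0.120.
E_xy < 0: the goods are complements.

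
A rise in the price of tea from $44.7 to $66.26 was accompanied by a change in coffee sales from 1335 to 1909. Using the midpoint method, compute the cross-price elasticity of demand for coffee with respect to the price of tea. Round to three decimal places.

%ΔQ_x = (1909 − 1335)/[(1335+1909)/2] = 574/1622 ≈ 0.3539.
%ΔP_y = (66.26 − 44.7)/[(44.7+66.26)/2] ≈ 0.3886.
E_xy = 0.3539/0.3886 ≈ 0.911.
E_xy > 0, so coffee and tea are substitutes.

0.911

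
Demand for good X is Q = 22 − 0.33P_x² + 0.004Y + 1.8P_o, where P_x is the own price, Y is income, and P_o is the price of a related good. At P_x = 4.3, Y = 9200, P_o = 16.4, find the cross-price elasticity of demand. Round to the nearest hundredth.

0.36

Evaluating quantity at (P_x, Y, P_o) gives Q = 22 − 0.33(4.3)² + 0.004(9200) + 1.8(16.4) = 22 − 6.1017 + 36.8 + 29.52 = 82.2183.
∂Q/∂P_o = +1.8, so E_xy = 1.8·(16.4/82.2183) ≈ 0.36.
E_xy > 0: the goods are substitutes.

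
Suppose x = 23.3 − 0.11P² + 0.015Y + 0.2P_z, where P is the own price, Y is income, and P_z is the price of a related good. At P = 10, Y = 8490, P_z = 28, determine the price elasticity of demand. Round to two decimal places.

Substituting, x = 23.3 − 0.11(10)² + 0.015(8490) + 0.2(28) = 23.3 − 11 + 127.35 + 5.6 = 145.25.
∂x/∂P = −2·0.11·P = -2.2, so E_p = -2.2·(10/145.25) ≈ -0.15.
|E_p| < 1: demand is inelastic.

-0.15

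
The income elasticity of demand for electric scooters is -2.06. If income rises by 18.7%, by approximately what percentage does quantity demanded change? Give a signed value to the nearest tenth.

%ΔQ ≈ E × %ΔI = (-2.06) × (18.7%) ≈ -38.5%.

-38.5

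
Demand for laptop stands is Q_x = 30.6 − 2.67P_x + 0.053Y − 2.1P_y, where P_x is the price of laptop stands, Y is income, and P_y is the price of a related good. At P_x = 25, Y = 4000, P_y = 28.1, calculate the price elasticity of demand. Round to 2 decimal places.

Substituting, Q_x = 30.6 − 2.67(25) + 0.053(4000) − 2.1(28.1) = 30.6 − 66.75 + 212 − 59.01 = 116.84.
∂Q_x/∂P_x = −2.67, so E_p = (−2.67)·(25/116.84) ≈ -0.57.
|E_p| < 1: demand is inelastic.

-0.57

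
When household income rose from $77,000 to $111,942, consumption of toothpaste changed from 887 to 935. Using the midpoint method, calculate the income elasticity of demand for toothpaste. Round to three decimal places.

0.142

%ΔQ = (935 − 887)/[(887+935)/2] = 48/911 ≈ 0.0527.
%ΔI = (111,942 − 77,000)/[(77,000+111,942)/2] = 34942/94471 ≈ 0.3699.
E_I = %ΔQ/%ΔI ≈ 0.142.
E_I ∈ (0,1): normal good (necessity).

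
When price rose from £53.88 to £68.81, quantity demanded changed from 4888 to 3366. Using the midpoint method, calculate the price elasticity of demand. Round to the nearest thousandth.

-1.515

%ΔQ = (3366 − 4888)/[(4888 + 3366)/2] = -1522/4127 ≈ -0.3688.
%ΔP = (68.81 − 53.88)/[(53.88 + 68.81)/2] = 14.93/61.345 ≈ 0.2434.
Arc elasticity E = %ΔQ/%ΔP ≈ -0.3688/0.2434 ≈ -1.515.
|E| > 1: demand is elastic over this range.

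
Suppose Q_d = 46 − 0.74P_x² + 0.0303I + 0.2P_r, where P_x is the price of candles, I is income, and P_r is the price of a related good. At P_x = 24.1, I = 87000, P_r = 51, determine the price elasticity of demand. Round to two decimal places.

Q_d = 46 − 0.74(24.1)² + 0.0303(87000) + 0.2(51) = 46 − 429.7994 + 2636.1 + 10.2 = 2262.5006.
∂Q_d/∂P_x = −2·0.74·P_x = -35.668, so E_p = -35.668·(24.1/2262.5006) ≈ -0.38.
|E_p| < 1: demand is inelastic.

-0.38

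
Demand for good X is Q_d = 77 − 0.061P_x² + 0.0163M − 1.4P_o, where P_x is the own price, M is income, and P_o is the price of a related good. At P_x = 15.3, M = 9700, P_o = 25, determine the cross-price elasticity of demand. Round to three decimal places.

-0.188

Evaluating quantity at (P_x, M, P_o) gives Q_d = 77 − 0.061(15.3)² + 0.0163(9700) − 1.4(25) = 77 − 14.2795 + 158.11 − 35 = 185.8305.
∂Q_d/∂P_o = −1.4, so E_xy = -1.4·(25/185.8305) ≈ -0.188.
E_xy < 0: the goods are complements.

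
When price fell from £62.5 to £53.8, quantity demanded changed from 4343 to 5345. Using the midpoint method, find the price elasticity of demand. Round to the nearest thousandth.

-1.383

%Δq = (5345 − 4343)/[(4343 + 5345)/2] = 1002/4844 ≈ 0.2069.
%ΔP = (53.8 − 62.5)/[(62.5 + 53.8)/2] = -8.7/58.15 ≈ -0.1496.
Arc elasticity E = %Δq/%ΔP ≈ 0.2069/-0.1496 ≈ -1.383.
|E| > 1: demand is elastic over this range.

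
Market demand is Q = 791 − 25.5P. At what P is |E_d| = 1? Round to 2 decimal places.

15.51

For linear demand Q = a − bP, E = −bP/(a − bP). |E| = 1 ⇒ bP = a − bP ⇒ P = a/(2b).
P = 791/(2·25.5) ≈ 15.51.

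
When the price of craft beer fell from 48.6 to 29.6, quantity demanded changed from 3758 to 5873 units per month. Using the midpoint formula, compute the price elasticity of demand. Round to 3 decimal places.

-0.904

%Δq = (5873 − 3758)/[(3758 + 5873)/2] = 2115/4815.5 ≈ 0.4392.
%ΔP = (29.6 − 48.6)/[(48.6 + 29.6)/2] = -19/39.1 ≈ -0.4859.
Arc elasticity E = %Δq/%ΔP ≈ 0.4392/-0.4859 ≈ -0.904.
|E| < 1: demand is inelastic over this range.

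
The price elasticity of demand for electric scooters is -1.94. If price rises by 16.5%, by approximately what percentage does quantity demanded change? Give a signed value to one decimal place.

%ΔQ ≈ E × %ΔP = (-1.94) × (16.5%) ≈ -32.0%.

-32.0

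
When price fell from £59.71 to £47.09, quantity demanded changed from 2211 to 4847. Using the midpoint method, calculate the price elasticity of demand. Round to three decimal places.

%Δq = (4847 − 2211)/[(2211 + 4847)/2] = 2636/3529 ≈ 0.7470.
%ΔP = (47.09 − 59.71)/[(59.71 + 47.09)/2] = -12.62/53.4 ≈ -0.2363.
Arc elasticity E = %Δq/%ΔP ≈ 0.7470/-0.2363 ≈ -3.161.
|E| > 1: demand is elastic over this range.

-3.161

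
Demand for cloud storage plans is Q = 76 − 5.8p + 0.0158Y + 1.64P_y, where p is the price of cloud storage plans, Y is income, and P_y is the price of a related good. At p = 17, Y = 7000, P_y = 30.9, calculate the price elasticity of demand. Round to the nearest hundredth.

-0.71

Substituting, Q = 76 − 5.8(17) + 0.0158(7000) + 1.64(30.9) = 76 − 98.6 + 110.6 + 50.676 = 138.676.
∂Q/∂p = −5.8, so E_p = (−5.8)·(17/138.676) ≈ -0.71.
|E_p| < 1: demand is inelastic.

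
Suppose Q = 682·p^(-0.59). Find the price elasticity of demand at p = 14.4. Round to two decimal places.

-0.59

For a Cobb–Douglas (constant-elasticity) form Q = A·p^α·…, the elasticity with respect to p equals the exponent α at every point.
Here the exponent on p is -0.59, so the price elasticity of demand is -0.59.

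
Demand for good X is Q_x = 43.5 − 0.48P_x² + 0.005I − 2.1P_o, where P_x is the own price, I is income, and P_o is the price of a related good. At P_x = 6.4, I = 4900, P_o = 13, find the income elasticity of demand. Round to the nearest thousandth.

1.164

First evaluate Q_x: 43.5 − 0.48(6.4)² + 0.005(4900) − 2.1(13) = 43.5 − 19.6608 + 24.5 − 27.3 = 21.0392.
∂Q_x/∂I = +0.005, so E_I = 0.005·(4900/21.0392) ≈ 1.164.
E_I > 1: normal good (luxury).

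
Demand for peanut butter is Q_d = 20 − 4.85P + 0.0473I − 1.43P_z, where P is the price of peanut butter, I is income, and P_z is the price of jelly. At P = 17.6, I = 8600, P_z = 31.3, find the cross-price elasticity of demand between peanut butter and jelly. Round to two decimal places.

-0.15

Substituting, Q_d = 20 − 4.85(17.6) + 0.0473(8600) − 1.43(31.3) = 20 − 85.36 + 406.78 − 44.759 = 296.661.
∂Q_d/∂P_z = −1.43, so E_xy = -1.43·(31.3/296.661) ≈ -0.15.
E_xy < 0: the goods are complements.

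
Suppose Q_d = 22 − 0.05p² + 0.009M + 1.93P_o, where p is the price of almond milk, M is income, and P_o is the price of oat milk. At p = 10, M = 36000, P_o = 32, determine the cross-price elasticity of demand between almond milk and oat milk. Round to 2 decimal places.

0.15

Q_d = 22 − 0.05(10)² + 0.009(36000) + 1.93(32) = 22 − 5 + 324 + 61.76 = 402.76.
∂Q_d/∂P_o = +1.93, so E_xy = 1.93·(32/402.76) ≈ 0.15.
E_xy > 0: the goods are substitutes.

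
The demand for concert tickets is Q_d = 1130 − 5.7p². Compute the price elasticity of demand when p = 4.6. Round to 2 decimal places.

At p = 4.6, Q_d = 1009.388.
dQ_d/dp = −2·5.7·p = −52.44.
Point elasticity E = (dQ_d/dp)·(p/Q_d) = -52.44 × 4.6/1009.388 ≈ -0.24.
|E| < 1, so demand is inelastic at this price.

-0.24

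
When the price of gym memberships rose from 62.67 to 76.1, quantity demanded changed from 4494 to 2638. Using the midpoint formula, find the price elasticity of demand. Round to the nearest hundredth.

-2.69

%Δq = (2638 − 4494)/[(4494 + 2638)/2] = -1856/3566 ≈ -0.5205.
%ΔP = (76.1 − 62.67)/[(62.67 + 76.1)/2] = 13.43/69.385 ≈ 0.1936.
Arc elasticity E = %Δq/%ΔP ≈ -0.5205/0.1936 ≈ -2.69.
|E| > 1: demand is elastic over this range.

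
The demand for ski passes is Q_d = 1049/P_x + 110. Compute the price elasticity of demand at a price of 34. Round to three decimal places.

-0.219

At P_x = 34, Q_d = 140.8529.
dQ_d/dP_x = −1049/P_x² = −0.9074.
Point elasticity E = (dQ_d/dP_x)·(P_x/Q_d) = -0.9074 × 34/140.8529 ≈ -0.219.
|E| < 1, so demand is inelastic at this price.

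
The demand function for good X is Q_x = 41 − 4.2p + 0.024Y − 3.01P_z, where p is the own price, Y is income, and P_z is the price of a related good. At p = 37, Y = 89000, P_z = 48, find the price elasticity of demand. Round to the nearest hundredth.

Evaluating quantity at (p, Y, P_z) gives Q_x = 41 − 4.2(37) + 0.024(89000) − 3.01(48) = 41 − 155.4 + 2136 − 144.48 = 1877.12.
∂Q_x/∂p = −4.2, so E_p = (−4.2)·(37/1877.12) ≈ -0.08.
|E_p| < 1: demand is inelastic.

-0.08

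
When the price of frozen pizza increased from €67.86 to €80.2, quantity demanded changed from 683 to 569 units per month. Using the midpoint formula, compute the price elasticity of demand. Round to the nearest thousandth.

%Δq = (569 − 683)/[(683 + 569)/2] = -114/626 ≈ -0.1821.
%Δp = (80.2 − 67.86)/[(67.86 + 80.2)/2] = 12.34/74.03 ≈ 0.1667.
Arc elasticity E = %Δq/%Δp ≈ -0.1821/0.1667 ≈ -1.093.
|E| > 1: demand is elastic over this range.

-1.093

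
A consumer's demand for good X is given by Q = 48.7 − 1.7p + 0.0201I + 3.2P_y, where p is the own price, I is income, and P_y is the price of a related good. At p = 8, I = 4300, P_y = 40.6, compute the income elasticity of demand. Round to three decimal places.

At the given point, Q = 48.7 − 1.7(8) + 0.0201(4300) + 3.2(40.6) = 48.7 − 13.6 + 86.43 + 129.92 = 251.45.
∂Q/∂I = +0.0201, so E_I = 0.0201·(4300/251.45) ≈ 0.344.
E_I ∈ (0,1): normal good (necessity).

0.344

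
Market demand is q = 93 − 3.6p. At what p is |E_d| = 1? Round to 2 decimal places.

12.92

For linear demand q = a − bp, E = −bp/(a − bp). |E| = 1 ⇒ bp = a − bp ⇒ p = a/(2b).
p = 93/(2·3.6) ≈ 12.92.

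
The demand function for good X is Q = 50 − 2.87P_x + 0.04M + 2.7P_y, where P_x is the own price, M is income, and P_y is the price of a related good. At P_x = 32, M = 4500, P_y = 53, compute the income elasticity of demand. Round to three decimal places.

0.640

First evaluate Q: 50 − 2.87(32) + 0.04(4500) + 2.7(53) = 50 − 91.84 + 180 + 143.1 = 281.26.
∂Q/∂M = +0.04, so E_I = 0.04·(4500/281.26) ≈ 0.640.
E_I ∈ (0,1): normal good (necessity).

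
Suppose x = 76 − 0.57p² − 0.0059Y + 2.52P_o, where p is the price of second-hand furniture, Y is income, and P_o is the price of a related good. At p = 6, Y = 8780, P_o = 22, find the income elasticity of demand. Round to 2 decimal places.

-0.88

Substituting, x = 76 − 0.57(6)² − 0.0059(8780) + 2.52(22) = 76 − 20.52 − 51.802 + 55.44 = 59.118.
∂x/∂Y = −0.0059, so E_I = -0.0059·(8780/59.118) ≈ -0.88.
E_I < 0: inferior good.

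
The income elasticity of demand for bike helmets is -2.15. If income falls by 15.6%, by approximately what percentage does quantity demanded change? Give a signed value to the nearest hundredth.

%ΔQ ≈ E × %ΔI = (-2.15) × (-15.6%) = 33.54%.

33.54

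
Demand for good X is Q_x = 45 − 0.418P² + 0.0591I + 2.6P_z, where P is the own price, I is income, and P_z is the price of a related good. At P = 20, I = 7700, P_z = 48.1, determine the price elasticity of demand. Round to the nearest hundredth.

-0.73

Substituting, Q_x = 45 − 0.418(20)² + 0.0591(7700) + 2.6(48.1) = 45 − 167.2 + 455.07 + 125.06 = 457.93.
∂Q_x/∂P = −2·0.418·P = -16.72, so E_p = -16.72·(20/457.93) ≈ -0.73.
|E_p| < 1: demand is inelastic.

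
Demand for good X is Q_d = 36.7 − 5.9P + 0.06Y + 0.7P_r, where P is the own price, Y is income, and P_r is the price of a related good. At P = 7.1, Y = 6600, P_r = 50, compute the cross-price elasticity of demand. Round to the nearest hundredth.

0.08

Substituting, Q_d = 36.7 − 5.9(7.1) + 0.06(6600) + 0.7(50) = 36.7 − 41.89 + 396 + 35 = 425.81.
∂Q_d/∂P_r = +0.7, so E_xy = 0.7·(50/425.81) ≈ 0.08.
E_xy > 0: the goods are substitutes.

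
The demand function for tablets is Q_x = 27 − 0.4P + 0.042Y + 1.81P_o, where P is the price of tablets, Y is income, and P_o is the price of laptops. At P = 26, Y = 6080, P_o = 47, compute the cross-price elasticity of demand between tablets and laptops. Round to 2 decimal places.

Substituting, Q_x = 27 − 0.4(26) + 0.042(6080) + 1.81(47) = 27 − 10.4 + 255.36 + 85.07 = 357.03.
∂Q_x/∂P_o = +1.81, so E_xy = 1.81·(47/357.03) ≈ 0.24.
E_xy > 0: the goods are substitutes.

0.24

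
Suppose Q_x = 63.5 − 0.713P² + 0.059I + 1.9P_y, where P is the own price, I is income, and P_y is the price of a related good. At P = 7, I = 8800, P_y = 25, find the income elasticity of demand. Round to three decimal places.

0.872

First evaluate Q_x: 63.5 − 0.713(7)² + 0.059(8800) + 1.9(25) = 63.5 − 34.937 + 519.2 + 47.5 = 595.263.
∂Q_x/∂I = +0.059, so E_I = 0.059·(8800/595.263) ≈ 0.872.
E_I ∈ (0,1): normal good (necessity).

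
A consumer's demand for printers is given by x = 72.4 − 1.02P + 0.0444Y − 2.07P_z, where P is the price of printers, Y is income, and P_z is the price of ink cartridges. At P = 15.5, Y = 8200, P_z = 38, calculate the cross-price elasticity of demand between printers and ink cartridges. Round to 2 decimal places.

-0.23

Substituting, x = 72.4 − 1.02(15.5) + 0.0444(8200) − 2.07(38) = 72.4 − 15.81 + 364.08 − 78.66 = 342.01.
∂x/∂P_z = −2.07, so E_xy = -2.07·(38/342.01) ≈ -0.23.
E_xy < 0: the goods are complements.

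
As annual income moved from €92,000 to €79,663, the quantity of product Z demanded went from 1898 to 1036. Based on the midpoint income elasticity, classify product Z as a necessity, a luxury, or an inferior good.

%ΔQ = (1036 − 1898)/[(1898+1036)/2] = -862/1467 ≈ -0.5876.
%ΔY = (79,663 − 92,000)/[(92,000+79,663)/2] = -12337/85831.5 ≈ -0.1437.
E_I = %ΔQ/%ΔY ≈ 4.088.
E_I > 1: normal good (luxury).

luxury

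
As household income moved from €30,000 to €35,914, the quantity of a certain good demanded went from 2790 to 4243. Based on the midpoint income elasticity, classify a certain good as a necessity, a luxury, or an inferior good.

%ΔQ = (4243 − 2790)/[(2790+4243)/2] = 1453/3516.5 ≈ 0.4132.
%ΔI = (35,914 − 30,000)/[(30,000+35,914)/2] = 5914/32957 ≈ 0.1794.
E_I = %ΔQ/%ΔI ≈ 2.303.
E_I > 1: normal good (luxury).

luxury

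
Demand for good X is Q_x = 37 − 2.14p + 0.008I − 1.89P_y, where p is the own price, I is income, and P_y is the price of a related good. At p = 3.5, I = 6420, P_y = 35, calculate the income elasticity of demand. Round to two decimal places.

Substituting, Q_x = 37 − 2.14(3.5) + 0.008(6420) − 1.89(35) = 37 − 7.49 + 51.36 − 66.15 = 14.72.
∂Q_x/∂I = +0.008, so E_I = 0.008·(6420/14.72) ≈ 3.49.
E_I > 1: normal good (luxury).

3.49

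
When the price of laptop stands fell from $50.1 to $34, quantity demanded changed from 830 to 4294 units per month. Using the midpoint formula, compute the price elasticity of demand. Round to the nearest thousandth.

%Δq = (4294 − 830)/[(830 + 4294)/2] = 3464/2562 ≈ 1.3521.
%Δp = (34 − 50.1)/[(50.1 + 34)/2] = -16.1/42.05 ≈ -0.3829.
Arc elasticity E = %Δq/%Δp ≈ 1.3521/-0.3829 ≈ -3.531.
|E| > 1: demand is elastic over this range.

-3.531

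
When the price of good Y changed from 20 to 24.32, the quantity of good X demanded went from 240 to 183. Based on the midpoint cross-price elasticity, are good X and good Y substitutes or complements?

complements

%ΔQ_x = (183 − 240)/[(240+183)/2] = -57/211.5 ≈ -0.2695.
%ΔP_y = (24.32 − 20)/[(20+24.32)/2] ≈ 0.1949.
E_xy = -0.2695/0.1949 ≈ -1.382.
E_xy < 0, so the goods are complements.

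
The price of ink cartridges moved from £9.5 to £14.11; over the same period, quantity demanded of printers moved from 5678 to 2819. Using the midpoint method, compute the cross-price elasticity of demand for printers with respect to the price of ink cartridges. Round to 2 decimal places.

%ΔQ_x = (2819 − 5678)/[(5678+2819)/2] = -2859/4248.5 ≈ -0.6729.
%ΔP_y = (14.11 − 9.5)/[(9.5+14.11)/2] ≈ 0.3905.
E_xy = -0.6729/0.3905 ≈ -1.72.
E_xy < 0, so printers and ink cartridges are complements.

-1.72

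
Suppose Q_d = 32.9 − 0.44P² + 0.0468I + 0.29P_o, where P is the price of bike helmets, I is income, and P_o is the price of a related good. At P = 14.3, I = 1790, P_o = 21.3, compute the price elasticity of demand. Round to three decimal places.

-5.474

Substituting, Q_d = 32.9 − 0.44(14.3)² + 0.0468(1790) + 0.29(21.3) = 32.9 − 89.9756 + 83.772 + 6.177 = 32.8734.
∂Q_d/∂P = −2·0.44·P = -12.584, so E_p = -12.584·(14.3/32.8734) ≈ -5.474.
|E_p| > 1: demand is elastic.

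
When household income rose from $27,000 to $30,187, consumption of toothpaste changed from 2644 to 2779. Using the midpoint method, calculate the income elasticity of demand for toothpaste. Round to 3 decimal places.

%ΔQ = (2779 − 2644)/[(2644+2779)/2] = 135/2711.5 ≈ 0.0498.
%ΔY = (30,187 − 27,000)/[(27,000+30,187)/2] = 3187/28593.5 ≈ 0.1115.
E_I = %ΔQ/%ΔY ≈ 0.447.
E_I ∈ (0,1): normal good (necessity).

0.447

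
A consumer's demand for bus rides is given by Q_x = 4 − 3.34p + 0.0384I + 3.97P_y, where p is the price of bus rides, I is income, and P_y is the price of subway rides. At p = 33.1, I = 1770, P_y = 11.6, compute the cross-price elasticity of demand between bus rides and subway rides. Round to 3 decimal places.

Q_x = 4 − 3.34(33.1) + 0.0384(1770) + 3.97(11.6) = 4 − 110.554 + 67.968 + 46.052 = 7.466.
∂Q_x/∂P_y = +3.97, so E_xy = 3.97·(11.6/7.466) ≈ 6.168.
E_xy > 0: the goods are substitutes.

6.168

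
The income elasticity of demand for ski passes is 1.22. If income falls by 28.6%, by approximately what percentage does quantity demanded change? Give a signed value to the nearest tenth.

%ΔQ ≈ E × %ΔI = (1.22) × (-28.6%) ≈ -34.9%.

-34.9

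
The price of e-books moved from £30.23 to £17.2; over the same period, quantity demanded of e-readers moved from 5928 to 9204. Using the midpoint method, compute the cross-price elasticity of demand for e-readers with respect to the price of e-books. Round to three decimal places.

%ΔQ_x = (9204 − 5928)/[(5928+9204)/2] = 3276/7566 ≈ 0.4330.
%ΔP_y = (17.2 − 30.23)/[(30.23+17.2)/2] ≈ -0.5494.
E_xy = 0.4330/-0.5494 ≈ -0.788.
E_xy < 0, so e-readers and e-books are complements.

-0.788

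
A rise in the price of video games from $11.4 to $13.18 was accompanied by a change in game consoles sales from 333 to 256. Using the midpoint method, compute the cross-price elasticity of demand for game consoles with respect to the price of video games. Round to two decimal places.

%ΔQ_x = (256 − 333)/[(333+256)/2] = -77/294.5 ≈ -0.2615.
%ΔP_y = (13.18 − 11.4)/[(11.4+13.18)/2] ≈ 0.1448.
E_xy = -0.2615/0.1448 ≈ -1.81.
E_xy < 0, so game consoles and video games are complements.

-1.81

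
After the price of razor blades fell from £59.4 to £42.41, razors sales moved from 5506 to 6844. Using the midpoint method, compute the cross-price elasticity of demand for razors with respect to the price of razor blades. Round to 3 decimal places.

-0.649

%ΔQ_x = (6844 − 5506)/[(5506+6844)/2] = 1338/6175 ≈ 0.2167.
%ΔP_y = (42.41 − 59.4)/[(59.4+42.41)/2] ≈ -0.3338.
E_xy = 0.2167/-0.3338 ≈ -0.649.
E_xy < 0, so razors and razor blades are complements.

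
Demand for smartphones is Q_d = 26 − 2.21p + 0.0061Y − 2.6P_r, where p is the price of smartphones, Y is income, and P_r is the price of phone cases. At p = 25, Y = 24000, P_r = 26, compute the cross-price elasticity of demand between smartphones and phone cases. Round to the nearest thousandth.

Substituting, Q_d = 26 − 2.21(25) + 0.0061(24000) − 2.6(26) = 26 − 55.25 + 146.4 − 67.6 = 49.55.
∂Q_d/∂P_r = −2.6, so E_xy = -2.6·(26/49.55) ≈ -1.364.
E_xy < 0: the goods are complements.

-1.364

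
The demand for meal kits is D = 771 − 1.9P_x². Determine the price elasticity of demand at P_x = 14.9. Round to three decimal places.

-2.416

At P_x = 14.9, D = 349.181.
dD/dP_x = −2·1.9·P_x = −56.62.
Point elasticity E = (dD/dP_x)·(P_x/D) = -56.62 × 14.9/349.181 ≈ -2.416.
|E| > 1, so demand is elastic at this price.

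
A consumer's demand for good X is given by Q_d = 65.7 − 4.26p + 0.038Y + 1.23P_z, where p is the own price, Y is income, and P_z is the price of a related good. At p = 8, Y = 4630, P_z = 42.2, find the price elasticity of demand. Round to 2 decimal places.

Substituting, Q_d = 65.7 − 4.26(8) + 0.038(4630) + 1.23(42.2) = 65.7 − 34.08 + 175.94 + 51.906 = 259.466.
∂Q_d/∂p = −4.26, so E_p = (−4.26)·(8/259.466) ≈ -0.13.
|E_p| < 1: demand is inelastic.

-0.13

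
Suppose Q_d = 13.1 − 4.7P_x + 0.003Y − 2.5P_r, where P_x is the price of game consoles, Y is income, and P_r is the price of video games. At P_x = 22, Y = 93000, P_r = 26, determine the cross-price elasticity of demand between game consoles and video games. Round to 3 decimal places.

Evaluating quantity at (P_x, Y, P_r) gives Q_d = 13.1 − 4.7(22) + 0.003(93000) − 2.5(26) = 13.1 − 103.4 + 279 − 65 = 123.7.
∂Q_d/∂P_r = −2.5, so E_xy = -2.5·(26/123.7) ≈ -0.525.
E_xy < 0: the goods are complements.

-0.525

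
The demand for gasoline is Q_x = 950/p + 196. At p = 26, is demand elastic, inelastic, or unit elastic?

At p = 26, Q_x = 232.5385.
dQ_x/dp = −950/p² = −1.4053.
Point elasticity E = (dQ_x/dp)·(p/Q_x) = -1.4053 × 26/232.5385 ≈ -0.157.
|E| ≈ 0.157 < 1, so demand is inelastic.

inelastic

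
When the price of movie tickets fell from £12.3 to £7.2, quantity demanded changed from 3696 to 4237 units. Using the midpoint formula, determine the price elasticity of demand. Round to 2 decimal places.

%ΔQ = (4237 − 3696)/[(3696 + 4237)/2] = 541/3966.5 ≈ 0.1364.
%ΔP = (7.2 − 12.3)/[(12.3 + 7.2)/2] = -5.1/9.75 ≈ -0.5231.
Arc elasticity E = %ΔQ/%ΔP ≈ 0.1364/-0.5231 ≈ -0.26.
|E| < 1: demand is inelastic over this range.

-0.26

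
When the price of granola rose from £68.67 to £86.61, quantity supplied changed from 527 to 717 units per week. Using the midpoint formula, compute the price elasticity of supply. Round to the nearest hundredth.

%Δq = (717 − 527)/[(527 + 717)/2] = 190/622 ≈ 0.3055.
%Δp = (86.61 − 68.67)/[(68.67 + 86.61)/2] = 17.94/77.64 ≈ 0.2311.
Arc elasticity E = %Δq/%Δp ≈ 0.3055/0.2311 ≈ 1.32.
|E| > 1: supply is elastic over this range.

1.32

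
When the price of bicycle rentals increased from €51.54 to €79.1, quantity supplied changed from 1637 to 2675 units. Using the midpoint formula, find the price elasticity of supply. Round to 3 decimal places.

%ΔQ = (2675 − 1637)/[(1637 + 2675)/2] = 1038/2156 ≈ 0.4814.
%ΔP = (79.1 − 51.54)/[(51.54 + 79.1)/2] = 27.56/65.32 ≈ 0.4219.
Arc elasticity E = %ΔQ/%ΔP ≈ 0.4814/0.4219 ≈ 1.141.
|E| > 1: supply is elastic over this range.

1.141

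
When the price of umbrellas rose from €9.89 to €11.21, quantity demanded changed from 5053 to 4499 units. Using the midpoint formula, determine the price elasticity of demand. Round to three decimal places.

%Δq = (4499 − 5053)/[(5053 + 4499)/2] = -554/4776 ≈ -0.1160.
%Δp = (11.21 − 9.89)/[(9.89 + 11.21)/2] = 1.32/10.55 ≈ 0.1251.
Arc elasticity E = %Δq/%Δp ≈ -0.1160/0.1251 ≈ -0.927.
|E| < 1: demand is inelastic over this range.

-0.927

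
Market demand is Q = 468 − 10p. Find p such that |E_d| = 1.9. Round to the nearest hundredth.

Set −bp/(a − bp) = −1.9 ⇒ bp = 1.9(a − bp) ⇒ bp(1+1.9) = 1.9·a.
p = 1.9·468/(10·2.9) ≈ 30.66.

30.66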